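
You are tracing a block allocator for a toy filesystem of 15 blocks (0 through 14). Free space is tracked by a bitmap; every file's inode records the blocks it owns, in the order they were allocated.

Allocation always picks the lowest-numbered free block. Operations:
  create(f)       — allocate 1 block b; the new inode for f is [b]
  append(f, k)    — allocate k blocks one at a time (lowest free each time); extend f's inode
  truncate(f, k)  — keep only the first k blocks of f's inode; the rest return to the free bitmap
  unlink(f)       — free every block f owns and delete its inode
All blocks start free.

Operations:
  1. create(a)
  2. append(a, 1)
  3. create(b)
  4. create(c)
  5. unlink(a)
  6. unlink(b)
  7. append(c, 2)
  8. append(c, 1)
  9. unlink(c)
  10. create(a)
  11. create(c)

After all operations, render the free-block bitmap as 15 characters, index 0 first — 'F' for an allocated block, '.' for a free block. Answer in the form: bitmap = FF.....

[1] create(a) — a=0 (map F..............)
[2] append(a, 1) — a=0,1 (map FF.............)
[3] create(b) — a=0,1 b=2 (map FFF............)
[4] create(c) — a=0,1 b=2 c=3 (map FFFF...........)
[5] unlink(a) — b=2 c=3 (map ..FF...........)
[6] unlink(b) — c=3 (map ...F...........)
[7] append(c, 2) — c=3,0,1 (map FF.F...........)
[8] append(c, 1) — c=3,0,1,2 (map FFFF...........)
[9] unlink(c) —  (map ...............)
[10] create(a) — a=0 (map F..............)
[11] create(c) — a=0 c=1 (map FF.............)

bitmap = FF.............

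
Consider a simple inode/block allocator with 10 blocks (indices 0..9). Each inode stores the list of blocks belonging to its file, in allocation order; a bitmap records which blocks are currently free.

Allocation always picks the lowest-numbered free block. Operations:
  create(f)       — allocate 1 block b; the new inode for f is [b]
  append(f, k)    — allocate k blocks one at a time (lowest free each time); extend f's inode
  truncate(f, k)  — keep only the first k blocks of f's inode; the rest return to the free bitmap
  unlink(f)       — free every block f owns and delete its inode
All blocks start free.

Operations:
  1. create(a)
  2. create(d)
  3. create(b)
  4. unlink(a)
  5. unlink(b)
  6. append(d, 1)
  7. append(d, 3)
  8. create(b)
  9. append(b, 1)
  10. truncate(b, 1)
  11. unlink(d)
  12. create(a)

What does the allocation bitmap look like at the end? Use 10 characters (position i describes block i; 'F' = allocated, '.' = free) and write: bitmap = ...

bitmap = F....F....

[1] create(a) — a=0 (map F.........)
[2] create(d) — a=0 d=1 (map FF........)
[3] create(b) — a=0 b=2 d=1 (map FFF.......)
[4] unlink(a) — b=2 d=1 (map .FF.......)
[5] unlink(b) — d=1 (map .F........)
[6] append(d, 1) — d=1,0 (map FF........)
[7] append(d, 3) — d=1,0,2,3,4 (map FFFFF.....)
[8] create(b) — b=5 d=1,0,2,3,4 (map FFFFFF....)
[9] append(b, 1) — b=5,6 d=1,0,2,3,4 (map FFFFFFF...)
[10] truncate(b, 1) — b=5 d=1,0,2,3,4 (map FFFFFF....)
[11] unlink(d) — b=5 (map .....F....)
[12] create(a) — a=0 b=5 (map F....F....)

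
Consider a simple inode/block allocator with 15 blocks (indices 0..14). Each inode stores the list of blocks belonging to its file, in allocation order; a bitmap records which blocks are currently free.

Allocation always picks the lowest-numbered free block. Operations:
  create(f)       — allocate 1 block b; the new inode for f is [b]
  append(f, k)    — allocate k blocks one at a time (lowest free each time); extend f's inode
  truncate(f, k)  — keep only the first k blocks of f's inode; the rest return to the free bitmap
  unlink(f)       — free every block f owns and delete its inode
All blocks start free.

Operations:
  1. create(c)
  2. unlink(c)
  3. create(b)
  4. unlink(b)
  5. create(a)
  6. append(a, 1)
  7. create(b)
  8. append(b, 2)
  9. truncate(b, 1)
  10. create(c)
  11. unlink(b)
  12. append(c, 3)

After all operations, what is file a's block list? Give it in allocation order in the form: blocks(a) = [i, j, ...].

blocks(a) = [0, 1]

create(c): bitmap=F.............. | c=[0]
unlink(c): bitmap=............... | 
create(b): bitmap=F.............. | b=[0]
unlink(b): bitmap=............... | 
create(a): bitmap=F.............. | a=[0]
append(a, 1): bitmap=FF............. | a=[0, 1]
create(b): bitmap=FFF............ | a=[0, 1] b=[2]
append(b, 2): bitmap=FFFFF.......... | a=[0, 1] b=[2, 3, 4]
truncate(b, 1): bitmap=FFF............ | a=[0, 1] b=[2]
create(c): bitmap=FFFF........... | a=[0, 1] b=[2] c=[3]
unlink(b): bitmap=FF.F........... | a=[0, 1] c=[3]
append(c, 3): bitmap=FFFFFF......... | a=[0, 1] c=[3, 2, 4, 5]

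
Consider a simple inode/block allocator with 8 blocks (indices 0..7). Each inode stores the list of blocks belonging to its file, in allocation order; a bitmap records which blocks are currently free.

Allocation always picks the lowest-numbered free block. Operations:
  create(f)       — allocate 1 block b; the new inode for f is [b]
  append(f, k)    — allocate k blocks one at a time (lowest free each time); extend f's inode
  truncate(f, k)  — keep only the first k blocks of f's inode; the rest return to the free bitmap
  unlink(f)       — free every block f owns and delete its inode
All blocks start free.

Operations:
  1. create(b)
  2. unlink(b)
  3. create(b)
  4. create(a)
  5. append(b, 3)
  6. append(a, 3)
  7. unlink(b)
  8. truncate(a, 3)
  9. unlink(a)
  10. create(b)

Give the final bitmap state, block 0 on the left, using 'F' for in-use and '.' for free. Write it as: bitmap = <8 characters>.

bitmap = F.......

  1. create(b)  ⇒  F.......  {b→[0]}
  2. unlink(b)  ⇒  ........  {}
  3. create(b)  ⇒  F.......  {b→[0]}
  4. create(a)  ⇒  FF......  {a→[1]; b→[0]}
  5. append(b, 3)  ⇒  FFFFF...  {a→[1]; b→[0, 2, 3, 4]}
  6. append(a, 3)  ⇒  FFFFFFFF  {a→[1, 5, 6, 7]; b→[0, 2, 3, 4]}
  7. unlink(b)  ⇒  .F...FFF  {a→[1, 5, 6, 7]}
  8. truncate(a, 3)  ⇒  .F...FF.  {a→[1, 5, 6]}
  9. unlink(a)  ⇒  ........  {}
  10. create(b)  ⇒  F.......  {b→[0]}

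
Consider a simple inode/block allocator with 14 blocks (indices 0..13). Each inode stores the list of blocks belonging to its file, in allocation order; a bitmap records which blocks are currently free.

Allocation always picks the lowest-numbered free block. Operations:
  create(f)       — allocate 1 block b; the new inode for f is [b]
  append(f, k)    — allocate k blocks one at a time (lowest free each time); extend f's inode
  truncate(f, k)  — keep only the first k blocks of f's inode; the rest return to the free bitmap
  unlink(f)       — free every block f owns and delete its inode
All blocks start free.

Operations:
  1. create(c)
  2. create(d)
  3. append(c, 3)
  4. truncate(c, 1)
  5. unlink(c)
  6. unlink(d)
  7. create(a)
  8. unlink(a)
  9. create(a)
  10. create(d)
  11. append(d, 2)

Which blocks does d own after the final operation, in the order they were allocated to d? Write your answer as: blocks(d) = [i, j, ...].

blocks(d) = [1, 2, 3]

after create(c) → c:[0]  free=[F.............]
after create(d) → c:[0], d:[1]  free=[FF............]
after append(c, 3) → c:[0, 2, 3, 4], d:[1]  free=[FFFFF.........]
after truncate(c, 1) → c:[0], d:[1]  free=[FF............]
after unlink(c) → d:[1]  free=[.F............]
after unlink(d) →   free=[..............]
after create(a) → a:[0]  free=[F.............]
after unlink(a) →   free=[..............]
after create(a) → a:[0]  free=[F.............]
after create(d) → a:[0], d:[1]  free=[FF............]
after append(d, 2) → a:[0], d:[1, 2, 3]  free=[FFFF..........]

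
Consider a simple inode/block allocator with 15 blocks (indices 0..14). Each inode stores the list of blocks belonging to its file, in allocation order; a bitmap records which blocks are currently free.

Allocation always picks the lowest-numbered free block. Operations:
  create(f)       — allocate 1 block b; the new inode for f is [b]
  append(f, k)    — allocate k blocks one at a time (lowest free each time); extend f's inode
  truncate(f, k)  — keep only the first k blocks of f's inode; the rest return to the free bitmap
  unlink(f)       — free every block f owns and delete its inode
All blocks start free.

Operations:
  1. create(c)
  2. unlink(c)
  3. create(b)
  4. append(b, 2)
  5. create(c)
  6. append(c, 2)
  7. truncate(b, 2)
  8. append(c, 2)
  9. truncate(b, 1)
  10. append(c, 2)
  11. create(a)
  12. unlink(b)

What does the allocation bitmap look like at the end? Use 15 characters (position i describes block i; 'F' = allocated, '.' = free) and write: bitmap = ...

create(c): bitmap=F.............. | c=[0]
unlink(c): bitmap=............... | 
create(b): bitmap=F.............. | b=[0]
append(b, 2): bitmap=FFF............ | b=[0, 1, 2]
create(c): bitmap=FFFF........... | b=[0, 1, 2] c=[3]
append(c, 2): bitmap=FFFFFF......... | b=[0, 1, 2] c=[3, 4, 5]
truncate(b, 2): bitmap=FF.FFF......... | b=[0, 1] c=[3, 4, 5]
append(c, 2): bitmap=FFFFFFF........ | b=[0, 1] c=[3, 4, 5, 2, 6]
truncate(b, 1): bitmap=F.FFFFF........ | b=[0] c=[3, 4, 5, 2, 6]
append(c, 2): bitmap=FFFFFFFF....... | b=[0] c=[3, 4, 5, 2, 6, 1, 7]
create(a): bitmap=FFFFFFFFF...... | a=[8] b=[0] c=[3, 4, 5, 2, 6, 1, 7]
unlink(b): bitmap=.FFFFFFFF...... | a=[8] c=[3, 4, 5, 2, 6, 1, 7]

bitmap = .FFFFFFFF......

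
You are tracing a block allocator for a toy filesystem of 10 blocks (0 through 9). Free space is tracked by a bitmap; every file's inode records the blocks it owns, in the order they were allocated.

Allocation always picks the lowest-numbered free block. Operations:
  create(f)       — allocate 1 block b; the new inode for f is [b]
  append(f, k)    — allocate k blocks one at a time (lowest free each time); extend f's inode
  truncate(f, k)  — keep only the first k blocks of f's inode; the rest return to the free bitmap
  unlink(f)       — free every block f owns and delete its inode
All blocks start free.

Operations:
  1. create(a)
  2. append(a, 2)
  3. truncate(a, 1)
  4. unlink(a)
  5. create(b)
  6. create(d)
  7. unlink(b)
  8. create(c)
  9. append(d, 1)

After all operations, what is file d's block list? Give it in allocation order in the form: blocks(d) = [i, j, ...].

blocks(d) = [1, 2]

create(a): bitmap=F......... | a=[0]
append(a, 2): bitmap=FFF....... | a=[0, 1, 2]
truncate(a, 1): bitmap=F......... | a=[0]
unlink(a): bitmap=.......... | 
create(b): bitmap=F......... | b=[0]
create(d): bitmap=FF........ | b=[0] d=[1]
unlink(b): bitmap=.F........ | d=[1]
create(c): bitmap=FF........ | c=[0] d=[1]
append(d, 1): bitmap=FFF....... | c=[0] d=[1, 2]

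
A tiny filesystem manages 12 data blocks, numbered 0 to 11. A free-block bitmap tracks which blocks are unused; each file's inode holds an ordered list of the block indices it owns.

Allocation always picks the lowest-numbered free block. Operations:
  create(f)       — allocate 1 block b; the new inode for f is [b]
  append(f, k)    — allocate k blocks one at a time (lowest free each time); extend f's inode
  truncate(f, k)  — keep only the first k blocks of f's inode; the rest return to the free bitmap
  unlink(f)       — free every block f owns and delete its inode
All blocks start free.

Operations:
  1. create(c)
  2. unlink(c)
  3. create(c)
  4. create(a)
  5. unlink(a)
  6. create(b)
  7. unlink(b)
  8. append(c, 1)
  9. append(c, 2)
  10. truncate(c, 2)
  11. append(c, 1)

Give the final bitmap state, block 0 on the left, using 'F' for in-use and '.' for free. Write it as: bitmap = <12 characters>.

bitmap = FFF.........

  1. create(c)  ⇒  F...........  {c→[0]}
  2. unlink(c)  ⇒  ............  {}
  3. create(c)  ⇒  F...........  {c→[0]}
  4. create(a)  ⇒  FF..........  {a→[1]; c→[0]}
  5. unlink(a)  ⇒  F...........  {c→[0]}
  6. create(b)  ⇒  FF..........  {b→[1]; c→[0]}
  7. unlink(b)  ⇒  F...........  {c→[0]}
  8. append(c, 1)  ⇒  FF..........  {c→[0, 1]}
  9. append(c, 2)  ⇒  FFFF........  {c→[0, 1, 2, 3]}
  10. truncate(c, 2)  ⇒  FF..........  {c→[0, 1]}
  11. append(c, 1)  ⇒  FFF.........  {c→[0, 1, 2]}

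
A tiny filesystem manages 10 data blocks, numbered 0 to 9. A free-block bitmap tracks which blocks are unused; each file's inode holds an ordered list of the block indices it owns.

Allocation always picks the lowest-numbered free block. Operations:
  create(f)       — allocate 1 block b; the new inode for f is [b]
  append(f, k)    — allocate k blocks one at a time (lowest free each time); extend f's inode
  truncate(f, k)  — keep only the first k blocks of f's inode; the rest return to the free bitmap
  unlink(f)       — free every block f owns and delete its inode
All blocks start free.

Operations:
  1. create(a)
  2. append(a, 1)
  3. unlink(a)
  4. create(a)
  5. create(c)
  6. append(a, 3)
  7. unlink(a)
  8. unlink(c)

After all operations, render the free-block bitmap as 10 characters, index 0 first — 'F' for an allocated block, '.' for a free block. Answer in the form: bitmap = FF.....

bitmap = ..........

create(a): bitmap=F......... | a=[0]
append(a, 1): bitmap=FF........ | a=[0, 1]
unlink(a): bitmap=.......... | 
create(a): bitmap=F......... | a=[0]
create(c): bitmap=FF........ | a=[0] c=[1]
append(a, 3): bitmap=FFFFF..... | a=[0, 2, 3, 4] c=[1]
unlink(a): bitmap=.F........ | c=[1]
unlink(c): bitmap=.......... | 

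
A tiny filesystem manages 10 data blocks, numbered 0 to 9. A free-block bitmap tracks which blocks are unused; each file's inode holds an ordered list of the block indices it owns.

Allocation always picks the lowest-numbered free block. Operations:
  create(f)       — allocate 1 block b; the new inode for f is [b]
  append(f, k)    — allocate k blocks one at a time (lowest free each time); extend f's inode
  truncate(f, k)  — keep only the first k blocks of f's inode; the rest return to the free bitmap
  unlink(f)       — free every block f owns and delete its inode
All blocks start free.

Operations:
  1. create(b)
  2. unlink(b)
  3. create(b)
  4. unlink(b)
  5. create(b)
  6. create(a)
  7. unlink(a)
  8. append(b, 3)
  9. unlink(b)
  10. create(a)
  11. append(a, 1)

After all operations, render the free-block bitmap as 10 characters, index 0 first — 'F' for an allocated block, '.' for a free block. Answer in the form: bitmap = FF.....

create(b): bitmap=F......... | b=[0]
unlink(b): bitmap=.......... | 
create(b): bitmap=F......... | b=[0]
unlink(b): bitmap=.......... | 
create(b): bitmap=F......... | b=[0]
create(a): bitmap=FF........ | a=[1] b=[0]
unlink(a): bitmap=F......... | b=[0]
append(b, 3): bitmap=FFFF...... | b=[0, 1, 2, 3]
unlink(b): bitmap=.......... | 
create(a): bitmap=F......... | a=[0]
append(a, 1): bitmap=FF........ | a=[0, 1]

bitmap = FF........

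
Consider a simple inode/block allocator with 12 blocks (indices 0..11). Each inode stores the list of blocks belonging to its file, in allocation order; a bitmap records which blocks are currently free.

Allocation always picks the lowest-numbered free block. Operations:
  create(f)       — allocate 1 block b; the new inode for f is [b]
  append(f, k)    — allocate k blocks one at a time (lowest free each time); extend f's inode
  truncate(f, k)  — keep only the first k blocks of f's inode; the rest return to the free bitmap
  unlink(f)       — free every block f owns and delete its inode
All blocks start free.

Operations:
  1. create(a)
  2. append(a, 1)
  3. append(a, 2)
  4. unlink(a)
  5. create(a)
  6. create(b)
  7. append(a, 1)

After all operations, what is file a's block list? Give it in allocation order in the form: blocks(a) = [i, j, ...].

  1. create(a)  ⇒  F...........  {a→[0]}
  2. append(a, 1)  ⇒  FF..........  {a→[0, 1]}
  3. append(a, 2)  ⇒  FFFF........  {a→[0, 1, 2, 3]}
  4. unlink(a)  ⇒  ............  {}
  5. create(a)  ⇒  F...........  {a→[0]}
  6. create(b)  ⇒  FF..........  {a→[0]; b→[1]}
  7. append(a, 1)  ⇒  FFF.........  {a→[0, 2]; b→[1]}

blocks(a) = [0, 2]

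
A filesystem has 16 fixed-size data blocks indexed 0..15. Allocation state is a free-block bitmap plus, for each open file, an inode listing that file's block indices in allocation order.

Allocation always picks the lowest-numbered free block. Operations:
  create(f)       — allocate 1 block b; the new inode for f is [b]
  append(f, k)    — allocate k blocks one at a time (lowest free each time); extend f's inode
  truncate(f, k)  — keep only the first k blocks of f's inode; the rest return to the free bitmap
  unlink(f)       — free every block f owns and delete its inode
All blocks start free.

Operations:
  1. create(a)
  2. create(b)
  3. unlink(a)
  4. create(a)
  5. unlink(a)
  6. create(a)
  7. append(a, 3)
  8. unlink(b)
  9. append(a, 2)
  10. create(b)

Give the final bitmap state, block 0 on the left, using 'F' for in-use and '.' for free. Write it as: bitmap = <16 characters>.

bitmap = FFFFFFF.........

[1] create(a) — a=0 (map F...............)
[2] create(b) — a=0 b=1 (map FF..............)
[3] unlink(a) — b=1 (map .F..............)
[4] create(a) — a=0 b=1 (map FF..............)
[5] unlink(a) — b=1 (map .F..............)
[6] create(a) — a=0 b=1 (map FF..............)
[7] append(a, 3) — a=0,2,3,4 b=1 (map FFFFF...........)
[8] unlink(b) — a=0,2,3,4 (map F.FFF...........)
[9] append(a, 2) — a=0,2,3,4,1,5 (map FFFFFF..........)
[10] create(b) — a=0,2,3,4,1,5 b=6 (map FFFFFFF.........)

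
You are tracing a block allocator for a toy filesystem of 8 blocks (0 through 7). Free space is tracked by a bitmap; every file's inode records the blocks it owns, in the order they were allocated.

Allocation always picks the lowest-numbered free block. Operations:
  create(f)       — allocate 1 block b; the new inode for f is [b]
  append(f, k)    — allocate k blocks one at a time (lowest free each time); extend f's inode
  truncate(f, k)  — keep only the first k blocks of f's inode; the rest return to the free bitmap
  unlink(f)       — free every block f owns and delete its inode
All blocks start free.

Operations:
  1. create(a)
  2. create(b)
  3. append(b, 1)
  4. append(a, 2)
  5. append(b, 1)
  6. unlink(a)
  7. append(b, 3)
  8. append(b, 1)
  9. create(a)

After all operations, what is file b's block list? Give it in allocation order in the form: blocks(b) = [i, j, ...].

blocks(b) = [1, 2, 5, 0, 3, 4, 6]

create(a): bitmap=F....... | a=[0]
create(b): bitmap=FF...... | a=[0] b=[1]
append(b, 1): bitmap=FFF..... | a=[0] b=[1, 2]
append(a, 2): bitmap=FFFFF... | a=[0, 3, 4] b=[1, 2]
append(b, 1): bitmap=FFFFFF.. | a=[0, 3, 4] b=[1, 2, 5]
unlink(a): bitmap=.FF..F.. | b=[1, 2, 5]
append(b, 3): bitmap=FFFFFF.. | b=[1, 2, 5, 0, 3, 4]
append(b, 1): bitmap=FFFFFFF. | b=[1, 2, 5, 0, 3, 4, 6]
create(a): bitmap=FFFFFFFF | a=[7] b=[1, 2, 5, 0, 3, 4, 6]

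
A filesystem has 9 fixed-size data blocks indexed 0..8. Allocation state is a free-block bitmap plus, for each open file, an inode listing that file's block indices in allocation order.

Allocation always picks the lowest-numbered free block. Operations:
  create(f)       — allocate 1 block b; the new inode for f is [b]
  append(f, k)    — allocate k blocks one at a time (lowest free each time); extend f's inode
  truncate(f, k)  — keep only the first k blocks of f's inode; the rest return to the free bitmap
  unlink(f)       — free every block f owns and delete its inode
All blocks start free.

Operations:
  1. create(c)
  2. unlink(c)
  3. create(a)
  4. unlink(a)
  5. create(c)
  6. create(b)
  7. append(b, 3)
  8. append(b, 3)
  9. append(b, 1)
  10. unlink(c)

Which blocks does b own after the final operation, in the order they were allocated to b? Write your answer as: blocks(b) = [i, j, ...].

blocks(b) = [1, 2, 3, 4, 5, 6, 7, 8]

  1. create(c)  ⇒  F........  {c→[0]}
  2. unlink(c)  ⇒  .........  {}
  3. create(a)  ⇒  F........  {a→[0]}
  4. unlink(a)  ⇒  .........  {}
  5. create(c)  ⇒  F........  {c→[0]}
  6. create(b)  ⇒  FF.......  {b→[1]; c→[0]}
  7. append(b, 3)  ⇒  FFFFF....  {b→[1, 2, 3, 4]; c→[0]}
  8. append(b, 3)  ⇒  FFFFFFFF.  {b→[1, 2, 3, 4, 5, 6, 7]; c→[0]}
  9. append(b, 1)  ⇒  FFFFFFFFF  {b→[1, 2, 3, 4, 5, 6, 7, 8]; c→[0]}
  10. unlink(c)  ⇒  .FFFFFFFF  {b→[1, 2, 3, 4, 5, 6, 7, 8]}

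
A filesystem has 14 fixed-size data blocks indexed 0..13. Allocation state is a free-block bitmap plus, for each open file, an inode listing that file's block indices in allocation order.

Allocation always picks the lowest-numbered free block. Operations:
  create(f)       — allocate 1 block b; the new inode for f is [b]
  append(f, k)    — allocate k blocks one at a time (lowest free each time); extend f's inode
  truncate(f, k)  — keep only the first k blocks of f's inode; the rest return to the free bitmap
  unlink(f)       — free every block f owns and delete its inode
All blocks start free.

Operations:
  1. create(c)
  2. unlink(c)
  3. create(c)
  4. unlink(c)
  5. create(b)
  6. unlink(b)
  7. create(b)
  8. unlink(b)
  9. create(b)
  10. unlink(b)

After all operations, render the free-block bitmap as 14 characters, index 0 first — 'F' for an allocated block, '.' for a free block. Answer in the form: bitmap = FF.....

bitmap = ..............

after create(c) → c:[0]  free=[F.............]
after unlink(c) →   free=[..............]
after create(c) → c:[0]  free=[F.............]
after unlink(c) →   free=[..............]
after create(b) → b:[0]  free=[F.............]
after unlink(b) →   free=[..............]
after create(b) → b:[0]  free=[F.............]
after unlink(b) →   free=[..............]
after create(b) → b:[0]  free=[F.............]
after unlink(b) →   free=[..............]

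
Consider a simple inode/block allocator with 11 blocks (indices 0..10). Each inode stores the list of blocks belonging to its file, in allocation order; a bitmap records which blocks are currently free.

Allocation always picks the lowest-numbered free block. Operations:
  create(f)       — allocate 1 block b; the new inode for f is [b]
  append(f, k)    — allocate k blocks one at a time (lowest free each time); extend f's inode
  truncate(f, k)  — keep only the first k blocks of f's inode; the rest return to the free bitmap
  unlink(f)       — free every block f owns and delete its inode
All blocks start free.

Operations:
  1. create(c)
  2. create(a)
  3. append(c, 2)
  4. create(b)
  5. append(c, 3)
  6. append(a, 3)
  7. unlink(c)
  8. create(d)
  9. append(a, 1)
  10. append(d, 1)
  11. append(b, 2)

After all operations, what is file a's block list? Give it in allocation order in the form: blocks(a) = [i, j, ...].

blocks(a) = [1, 8, 9, 10, 2]

[1] create(c) — c=0 (map F..........)
[2] create(a) — a=1 c=0 (map FF.........)
[3] append(c, 2) — a=1 c=0,2,3 (map FFFF.......)
[4] create(b) — a=1 b=4 c=0,2,3 (map FFFFF......)
[5] append(c, 3) — a=1 b=4 c=0,2,3,5,6,7 (map FFFFFFFF...)
[6] append(a, 3) — a=1,8,9,10 b=4 c=0,2,3,5,6,7 (map FFFFFFFFFFF)
[7] unlink(c) — a=1,8,9,10 b=4 (map .F..F...FFF)
[8] create(d) — a=1,8,9,10 b=4 d=0 (map FF..F...FFF)
[9] append(a, 1) — a=1,8,9,10,2 b=4 d=0 (map FFF.F...FFF)
[10] append(d, 1) — a=1,8,9,10,2 b=4 d=0,3 (map FFFFF...FFF)
[11] append(b, 2) — a=1,8,9,10,2 b=4,5,6 d=0,3 (map FFFFFFF.FFF)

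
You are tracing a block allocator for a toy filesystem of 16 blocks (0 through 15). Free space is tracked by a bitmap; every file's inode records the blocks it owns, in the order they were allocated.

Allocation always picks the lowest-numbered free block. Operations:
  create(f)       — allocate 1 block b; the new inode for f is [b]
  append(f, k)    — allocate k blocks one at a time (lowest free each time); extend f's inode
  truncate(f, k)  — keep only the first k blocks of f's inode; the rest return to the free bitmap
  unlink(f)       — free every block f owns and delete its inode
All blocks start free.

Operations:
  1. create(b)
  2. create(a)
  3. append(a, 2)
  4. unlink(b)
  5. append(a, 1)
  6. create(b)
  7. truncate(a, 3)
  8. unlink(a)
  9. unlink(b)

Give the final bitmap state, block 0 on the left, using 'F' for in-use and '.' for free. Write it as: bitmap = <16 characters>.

bitmap = ................

[1] create(b) — b=0 (map F...............)
[2] create(a) — a=1 b=0 (map FF..............)
[3] append(a, 2) — a=1,2,3 b=0 (map FFFF............)
[4] unlink(b) — a=1,2,3 (map .FFF............)
[5] append(a, 1) — a=1,2,3,0 (map FFFF............)
[6] create(b) — a=1,2,3,0 b=4 (map FFFFF...........)
[7] truncate(a, 3) — a=1,2,3 b=4 (map .FFFF...........)
[8] unlink(a) — b=4 (map ....F...........)
[9] unlink(b) —  (map ................)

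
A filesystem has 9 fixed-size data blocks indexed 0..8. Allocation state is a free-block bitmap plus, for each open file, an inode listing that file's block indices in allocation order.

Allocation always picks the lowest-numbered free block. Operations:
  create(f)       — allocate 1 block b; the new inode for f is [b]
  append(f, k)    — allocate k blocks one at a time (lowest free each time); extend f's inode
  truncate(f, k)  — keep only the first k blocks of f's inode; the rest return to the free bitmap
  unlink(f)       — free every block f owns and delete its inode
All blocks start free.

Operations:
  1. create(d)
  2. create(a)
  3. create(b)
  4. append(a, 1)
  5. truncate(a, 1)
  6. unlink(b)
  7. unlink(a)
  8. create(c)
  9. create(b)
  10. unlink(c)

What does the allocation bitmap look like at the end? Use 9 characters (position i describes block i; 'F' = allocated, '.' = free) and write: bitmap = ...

create(d): bitmap=F........ | d=[0]
create(a): bitmap=FF....... | a=[1] d=[0]
create(b): bitmap=FFF...... | a=[1] b=[2] d=[0]
append(a, 1): bitmap=FFFF..... | a=[1, 3] b=[2] d=[0]
truncate(a, 1): bitmap=FFF...... | a=[1] b=[2] d=[0]
unlink(b): bitmap=FF....... | a=[1] d=[0]
unlink(a): bitmap=F........ | d=[0]
create(c): bitmap=FF....... | c=[1] d=[0]
create(b): bitmap=FFF...... | b=[2] c=[1] d=[0]
unlink(c): bitmap=F.F...... | b=[2] d=[0]

bitmap = F.F......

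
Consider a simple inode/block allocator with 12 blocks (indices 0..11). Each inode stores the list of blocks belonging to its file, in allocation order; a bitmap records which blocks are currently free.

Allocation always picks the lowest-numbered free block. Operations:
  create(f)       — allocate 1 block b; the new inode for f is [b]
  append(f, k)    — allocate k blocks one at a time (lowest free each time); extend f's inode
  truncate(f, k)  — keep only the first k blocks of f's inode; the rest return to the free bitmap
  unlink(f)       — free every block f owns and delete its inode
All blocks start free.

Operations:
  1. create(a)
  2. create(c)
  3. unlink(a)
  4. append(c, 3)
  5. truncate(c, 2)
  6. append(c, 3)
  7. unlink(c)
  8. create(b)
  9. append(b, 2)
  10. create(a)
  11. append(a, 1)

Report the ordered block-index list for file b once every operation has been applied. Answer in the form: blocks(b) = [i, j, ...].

create(a): bitmap=F........... | a=[0]
create(c): bitmap=FF.......... | a=[0] c=[1]
unlink(a): bitmap=.F.......... | c=[1]
append(c, 3): bitmap=FFFF........ | c=[1, 0, 2, 3]
truncate(c, 2): bitmap=FF.......... | c=[1, 0]
append(c, 3): bitmap=FFFFF....... | c=[1, 0, 2, 3, 4]
unlink(c): bitmap=............ | 
create(b): bitmap=F........... | b=[0]
append(b, 2): bitmap=FFF......... | b=[0, 1, 2]
create(a): bitmap=FFFF........ | a=[3] b=[0, 1, 2]
append(a, 1): bitmap=FFFFF....... | a=[3, 4] b=[0, 1, 2]

blocks(b) = [0, 1, 2]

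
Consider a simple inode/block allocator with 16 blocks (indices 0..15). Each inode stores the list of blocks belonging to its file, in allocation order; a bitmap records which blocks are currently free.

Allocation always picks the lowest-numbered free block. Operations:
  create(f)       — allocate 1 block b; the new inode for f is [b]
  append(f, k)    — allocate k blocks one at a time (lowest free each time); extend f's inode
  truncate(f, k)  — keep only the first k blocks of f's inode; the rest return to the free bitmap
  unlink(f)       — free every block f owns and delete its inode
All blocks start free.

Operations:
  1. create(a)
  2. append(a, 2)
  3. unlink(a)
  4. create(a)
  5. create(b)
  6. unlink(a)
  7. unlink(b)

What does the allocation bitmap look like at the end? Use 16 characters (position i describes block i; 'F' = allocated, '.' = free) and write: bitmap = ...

after create(a) → a:[0]  free=[F...............]
after append(a, 2) → a:[0, 1, 2]  free=[FFF.............]
after unlink(a) →   free=[................]
after create(a) → a:[0]  free=[F...............]
after create(b) → a:[0], b:[1]  free=[FF..............]
after unlink(a) → b:[1]  free=[.F..............]
after unlink(b) →   free=[................]

bitmap = ................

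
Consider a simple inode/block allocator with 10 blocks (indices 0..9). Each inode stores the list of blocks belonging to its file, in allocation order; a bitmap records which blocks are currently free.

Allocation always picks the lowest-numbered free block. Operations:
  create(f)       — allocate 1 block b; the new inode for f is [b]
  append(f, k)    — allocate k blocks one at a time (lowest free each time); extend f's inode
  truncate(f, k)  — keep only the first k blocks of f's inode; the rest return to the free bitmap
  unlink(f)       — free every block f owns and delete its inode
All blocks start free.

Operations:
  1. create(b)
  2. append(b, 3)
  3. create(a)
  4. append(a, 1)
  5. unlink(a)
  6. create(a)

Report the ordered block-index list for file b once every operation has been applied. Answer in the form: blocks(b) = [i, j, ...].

  1. create(b)  ⇒  F.........  {b→[0]}
  2. append(b, 3)  ⇒  FFFF......  {b→[0, 1, 2, 3]}
  3. create(a)  ⇒  FFFFF.....  {a→[4]; b→[0, 1, 2, 3]}
  4. append(a, 1)  ⇒  FFFFFF....  {a→[4, 5]; b→[0, 1, 2, 3]}
  5. unlink(a)  ⇒  FFFF......  {b→[0, 1, 2, 3]}
  6. create(a)  ⇒  FFFFF.....  {a→[4]; b→[0, 1, 2, 3]}

blocks(b) = [0, 1, 2, 3]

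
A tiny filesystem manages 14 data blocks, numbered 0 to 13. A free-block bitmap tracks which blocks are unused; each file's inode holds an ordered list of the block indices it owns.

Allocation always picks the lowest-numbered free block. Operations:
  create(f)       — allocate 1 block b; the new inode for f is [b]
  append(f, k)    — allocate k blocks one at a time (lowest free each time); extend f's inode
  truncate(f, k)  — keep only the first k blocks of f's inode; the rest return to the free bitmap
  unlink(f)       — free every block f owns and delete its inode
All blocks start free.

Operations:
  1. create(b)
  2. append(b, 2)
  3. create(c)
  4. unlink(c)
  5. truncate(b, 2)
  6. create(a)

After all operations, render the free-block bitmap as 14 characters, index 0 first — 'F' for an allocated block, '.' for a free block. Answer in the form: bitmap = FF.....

bitmap = FFF...........

[1] create(b) — b=0 (map F.............)
[2] append(b, 2) — b=0,1,2 (map FFF...........)
[3] create(c) — b=0,1,2 c=3 (map FFFF..........)
[4] unlink(c) — b=0,1,2 (map FFF...........)
[5] truncate(b, 2) — b=0,1 (map FF............)
[6] create(a) — a=2 b=0,1 (map FFF...........)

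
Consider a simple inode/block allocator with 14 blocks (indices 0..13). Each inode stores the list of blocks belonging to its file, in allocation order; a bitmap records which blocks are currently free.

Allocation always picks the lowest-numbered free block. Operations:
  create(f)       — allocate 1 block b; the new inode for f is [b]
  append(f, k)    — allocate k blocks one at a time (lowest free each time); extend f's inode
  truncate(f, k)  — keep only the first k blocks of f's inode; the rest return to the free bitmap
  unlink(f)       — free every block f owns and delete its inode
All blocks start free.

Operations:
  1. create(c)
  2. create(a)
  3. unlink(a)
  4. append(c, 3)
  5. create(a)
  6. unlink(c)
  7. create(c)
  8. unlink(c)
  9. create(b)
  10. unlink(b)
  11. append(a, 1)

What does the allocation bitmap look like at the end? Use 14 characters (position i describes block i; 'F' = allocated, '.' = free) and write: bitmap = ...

bitmap = F...F.........

[1] create(c) — c=0 (map F.............)
[2] create(a) — a=1 c=0 (map FF............)
[3] unlink(a) — c=0 (map F.............)
[4] append(c, 3) — c=0,1,2,3 (map FFFF..........)
[5] create(a) — a=4 c=0,1,2,3 (map FFFFF.........)
[6] unlink(c) — a=4 (map ....F.........)
[7] create(c) — a=4 c=0 (map F...F.........)
[8] unlink(c) — a=4 (map ....F.........)
[9] create(b) — a=4 b=0 (map F...F.........)
[10] unlink(b) — a=4 (map ....F.........)
[11] append(a, 1) — a=4,0 (map F...F.........)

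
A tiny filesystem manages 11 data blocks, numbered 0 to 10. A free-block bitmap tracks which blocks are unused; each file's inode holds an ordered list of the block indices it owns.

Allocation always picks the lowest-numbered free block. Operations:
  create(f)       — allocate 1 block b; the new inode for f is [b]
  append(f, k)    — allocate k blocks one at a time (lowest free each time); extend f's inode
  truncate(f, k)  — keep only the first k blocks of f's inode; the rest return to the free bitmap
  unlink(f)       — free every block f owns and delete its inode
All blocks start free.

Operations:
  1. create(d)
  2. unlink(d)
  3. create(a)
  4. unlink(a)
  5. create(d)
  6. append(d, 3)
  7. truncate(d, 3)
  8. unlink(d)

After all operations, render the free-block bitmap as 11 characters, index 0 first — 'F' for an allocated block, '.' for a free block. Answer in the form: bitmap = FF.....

bitmap = ...........

after create(d) → d:[0]  free=[F..........]
after unlink(d) →   free=[...........]
after create(a) → a:[0]  free=[F..........]
after unlink(a) →   free=[...........]
after create(d) → d:[0]  free=[F..........]
after append(d, 3) → d:[0, 1, 2, 3]  free=[FFFF.......]
after truncate(d, 3) → d:[0, 1, 2]  free=[FFF........]
after unlink(d) →   free=[...........]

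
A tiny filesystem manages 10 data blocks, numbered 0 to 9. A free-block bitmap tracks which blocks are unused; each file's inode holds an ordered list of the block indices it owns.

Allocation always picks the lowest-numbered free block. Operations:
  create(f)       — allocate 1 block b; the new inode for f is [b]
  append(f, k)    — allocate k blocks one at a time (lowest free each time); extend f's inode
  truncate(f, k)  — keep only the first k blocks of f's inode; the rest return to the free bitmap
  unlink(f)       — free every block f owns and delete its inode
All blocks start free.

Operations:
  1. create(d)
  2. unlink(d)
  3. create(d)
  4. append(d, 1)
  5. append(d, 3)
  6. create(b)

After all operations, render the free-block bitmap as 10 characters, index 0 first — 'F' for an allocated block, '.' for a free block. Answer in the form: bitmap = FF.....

create(d): bitmap=F......... | d=[0]
unlink(d): bitmap=.......... | 
create(d): bitmap=F......... | d=[0]
append(d, 1): bitmap=FF........ | d=[0, 1]
append(d, 3): bitmap=FFFFF..... | d=[0, 1, 2, 3, 4]
create(b): bitmap=FFFFFF.... | b=[5] d=[0, 1, 2, 3, 4]

bitmap = FFFFFF....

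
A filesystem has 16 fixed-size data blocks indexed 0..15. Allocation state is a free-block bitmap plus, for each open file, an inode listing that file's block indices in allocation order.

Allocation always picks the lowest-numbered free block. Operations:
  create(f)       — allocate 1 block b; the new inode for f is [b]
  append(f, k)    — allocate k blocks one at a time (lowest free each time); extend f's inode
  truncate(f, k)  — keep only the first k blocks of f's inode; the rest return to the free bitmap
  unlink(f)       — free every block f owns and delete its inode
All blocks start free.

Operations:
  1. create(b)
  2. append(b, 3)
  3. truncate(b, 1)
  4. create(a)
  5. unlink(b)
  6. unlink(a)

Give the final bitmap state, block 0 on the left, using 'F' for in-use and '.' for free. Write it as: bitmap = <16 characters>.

create(b): bitmap=F............... | b=[0]
append(b, 3): bitmap=FFFF............ | b=[0, 1, 2, 3]
truncate(b, 1): bitmap=F............... | b=[0]
create(a): bitmap=FF.............. | a=[1] b=[0]
unlink(b): bitmap=.F.............. | a=[1]
unlink(a): bitmap=................ | 

bitmap = ................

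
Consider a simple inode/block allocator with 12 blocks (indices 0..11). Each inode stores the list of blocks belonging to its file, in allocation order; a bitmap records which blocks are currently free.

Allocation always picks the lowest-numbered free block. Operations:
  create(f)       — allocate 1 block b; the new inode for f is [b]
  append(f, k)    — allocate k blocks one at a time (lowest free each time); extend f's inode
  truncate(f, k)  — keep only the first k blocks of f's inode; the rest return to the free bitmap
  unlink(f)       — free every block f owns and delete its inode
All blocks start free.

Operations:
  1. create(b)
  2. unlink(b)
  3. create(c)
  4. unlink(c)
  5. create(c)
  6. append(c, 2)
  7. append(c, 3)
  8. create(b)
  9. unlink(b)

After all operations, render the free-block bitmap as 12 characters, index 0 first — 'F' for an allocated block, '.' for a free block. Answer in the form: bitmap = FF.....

bitmap = FFFFFF......

create(b): bitmap=F........... | b=[0]
unlink(b): bitmap=............ | 
create(c): bitmap=F........... | c=[0]
unlink(c): bitmap=............ | 
create(c): bitmap=F........... | c=[0]
append(c, 2): bitmap=FFF......... | c=[0, 1, 2]
append(c, 3): bitmap=FFFFFF...... | c=[0, 1, 2, 3, 4, 5]
create(b): bitmap=FFFFFFF..... | b=[6] c=[0, 1, 2, 3, 4, 5]
unlink(b): bitmap=FFFFFF...... | c=[0, 1, 2, 3, 4, 5]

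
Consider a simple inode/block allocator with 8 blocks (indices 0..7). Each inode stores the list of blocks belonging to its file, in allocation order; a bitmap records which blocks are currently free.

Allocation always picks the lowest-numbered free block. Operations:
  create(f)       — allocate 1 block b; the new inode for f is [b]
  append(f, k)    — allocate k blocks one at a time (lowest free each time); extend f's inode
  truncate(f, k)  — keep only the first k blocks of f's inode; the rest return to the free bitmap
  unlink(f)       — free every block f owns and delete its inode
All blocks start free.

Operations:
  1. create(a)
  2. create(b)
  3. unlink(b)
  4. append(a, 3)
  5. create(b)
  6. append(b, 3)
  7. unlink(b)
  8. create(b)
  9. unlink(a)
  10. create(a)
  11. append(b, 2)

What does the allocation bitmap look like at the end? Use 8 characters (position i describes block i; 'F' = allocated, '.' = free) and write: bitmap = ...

after create(a) → a:[0]  free=[F.......]
after create(b) → a:[0], b:[1]  free=[FF......]
after unlink(b) → a:[0]  free=[F.......]
after append(a, 3) → a:[0, 1, 2, 3]  free=[FFFF....]
after create(b) → a:[0, 1, 2, 3], b:[4]  free=[FFFFF...]
after append(b, 3) → a:[0, 1, 2, 3], b:[4, 5, 6, 7]  free=[FFFFFFFF]
after unlink(b) → a:[0, 1, 2, 3]  free=[FFFF....]
after create(b) → a:[0, 1, 2, 3], b:[4]  free=[FFFFF...]
after unlink(a) → b:[4]  free=[....F...]
after create(a) → a:[0], b:[4]  free=[F...F...]
after append(b, 2) → a:[0], b:[4, 1, 2]  free=[FFF.F...]

bitmap = FFF.F...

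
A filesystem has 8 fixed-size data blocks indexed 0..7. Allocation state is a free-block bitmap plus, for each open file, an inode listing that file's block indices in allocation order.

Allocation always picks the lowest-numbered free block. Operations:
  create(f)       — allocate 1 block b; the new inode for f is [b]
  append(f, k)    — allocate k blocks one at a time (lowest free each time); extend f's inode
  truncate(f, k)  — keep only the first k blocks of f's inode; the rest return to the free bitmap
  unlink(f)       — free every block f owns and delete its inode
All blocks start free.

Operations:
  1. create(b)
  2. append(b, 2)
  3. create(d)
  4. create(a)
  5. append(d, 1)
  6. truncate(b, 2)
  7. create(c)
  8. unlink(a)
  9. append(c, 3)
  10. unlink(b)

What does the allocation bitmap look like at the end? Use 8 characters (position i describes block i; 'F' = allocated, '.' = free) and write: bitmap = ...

bitmap = ..FFFFFF

  1. create(b)  ⇒  F.......  {b→[0]}
  2. append(b, 2)  ⇒  FFF.....  {b→[0, 1, 2]}
  3. create(d)  ⇒  FFFF....  {b→[0, 1, 2]; d→[3]}
  4. create(a)  ⇒  FFFFF...  {a→[4]; b→[0, 1, 2]; d→[3]}
  5. append(d, 1)  ⇒  FFFFFF..  {a→[4]; b→[0, 1, 2]; d→[3, 5]}
  6. truncate(b, 2)  ⇒  FF.FFF..  {a→[4]; b→[0, 1]; d→[3, 5]}
  7. create(c)  ⇒  FFFFFF..  {a→[4]; b→[0, 1]; c→[2]; d→[3, 5]}
  8. unlink(a)  ⇒  FFFF.F..  {b→[0, 1]; c→[2]; d→[3, 5]}
  9. append(c, 3)  ⇒  FFFFFFFF  {b→[0, 1]; c→[2, 4, 6, 7]; d→[3, 5]}
  10. unlink(b)  ⇒  ..FFFFFF  {c→[2, 4, 6, 7]; d→[3, 5]}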